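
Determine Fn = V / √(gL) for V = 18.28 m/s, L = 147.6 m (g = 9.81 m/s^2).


Formula: Fn = V / sqrt(g * L)
Step 1 — g * L = 9.81 * 147.6 = 1447.956
Step 2 — sqrt(g * L) = sqrt(1447.956) = 38.052017
Step 3 — Fn = 18.28 / 38.052017 ≈ 0.48040 (5 s.f.)

0.48040


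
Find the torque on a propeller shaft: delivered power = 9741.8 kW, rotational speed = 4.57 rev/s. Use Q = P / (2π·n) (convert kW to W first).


Formula: Q = P_W / (2 * pi * n)
Step 1 — P_W = 9741.8 kW * 1000 = 9741800.0 W
Step 2 — 2 * pi * n = 2 * pi * 4.57 = 28.714157
Step 3 — Q = 9741800.0 / 28.714157 ≈ 339270 N·m (5 s.f.)

339270 N·m


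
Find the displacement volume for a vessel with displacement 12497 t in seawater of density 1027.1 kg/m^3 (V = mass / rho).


Formula: V = mass / rho
Step 1 — convert tonnes to kg: 12497 t * 1000 = 12497000 kg
Step 2 — V = 12497000 / 1027.1 ≈ 12167 m^3 (5 s.f.)

12167 m^3


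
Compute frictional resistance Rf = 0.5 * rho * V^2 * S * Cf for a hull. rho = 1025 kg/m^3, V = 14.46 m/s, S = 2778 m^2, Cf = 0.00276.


Formula: Rf = 0.5 * rho * V^2 * S * Cf
Step 1 — V^2 = 14.46^2 = 209.0916
Step 2 — 0.5 * rho * V^2 = 0.5 * 1025 * 209.0916 = 107159.445
Step 3 — Rf = 107159.445 * 2778 * 0.00276 ≈ 821620 N (5 s.f.)

821620 N


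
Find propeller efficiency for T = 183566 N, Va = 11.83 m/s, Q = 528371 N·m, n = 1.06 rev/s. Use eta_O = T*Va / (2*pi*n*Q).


Formula: eta = T * Va / (2 * pi * n * Q)
Step 1 — numerator = T * Va = 183566 * 11.83 = 2171585.78
Step 2 — 2 * pi * n = 2 * pi * 1.06 = 6.660176
Step 3 — denominator = 6.660176 * 528371 = 3519043.85
Step 4 — eta = 2171585.78 / 3519043.85 ≈ 0.61710 (5 s.f.)

0.61710


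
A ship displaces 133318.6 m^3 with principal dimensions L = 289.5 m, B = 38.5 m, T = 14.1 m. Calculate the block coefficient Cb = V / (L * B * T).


Formula: Cb = V / (L * B * T)
Step 1 — L * B * T = 289.5 * 38.5 * 14.1 = 157155.075 m^3
Step 2 — Cb = 133318.6 / 157155.075 ≈ 0.84833 (5 s.f.)

0.84833


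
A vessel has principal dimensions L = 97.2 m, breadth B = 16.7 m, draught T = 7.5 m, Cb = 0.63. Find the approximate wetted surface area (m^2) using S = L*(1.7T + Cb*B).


Formula: S = 1.7*L*T + V/T with V = Cb*L*B*T, i.e. S = L * (1.7*T + Cb*B)
Step 1 — 1.7*T = 1.7 * 7.5 = 12.75 m
Step 2 — Cb*B = 0.63 * 16.7 = 10.521 m
Step 3 — 1.7*T + Cb*B = 12.75 + 10.521 = 23.271 m
Step 4 — S = 97.2 * 23.271 ≈ 2261.9 m^2 (5 s.f.)

2261.9 m^2


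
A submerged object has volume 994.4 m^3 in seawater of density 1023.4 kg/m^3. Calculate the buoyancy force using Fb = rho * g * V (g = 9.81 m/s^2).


Formula: Fb = rho * g * V
Substituting: Fb = 1023.4 * 9.81 * 994.4
Intermediate: 1023.4 * 9.81 = 10039.554
Result: Fb = 10039.554 * 994.4 ≈ 9983300 N (5 s.f.)

9983300 N


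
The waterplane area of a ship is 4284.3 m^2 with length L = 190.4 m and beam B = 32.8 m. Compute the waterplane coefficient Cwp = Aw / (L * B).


Formula: Cwp = Aw / (L * B)
Step 1 — L * B = 190.4 * 32.8 = 6245.12 m^2
Step 2 — Cwp = 4284.3 / 6245.12 ≈ 0.68602 (5 s.f.)

0.68602


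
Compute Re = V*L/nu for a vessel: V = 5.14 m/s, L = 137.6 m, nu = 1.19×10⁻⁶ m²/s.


Formula: Re = V * L / nu
Step 1 — V * L = 5.14 * 137.6 = 707.264 m^2/s
Step 2 — Re = 707.264 / 1.19e-6 = 5.94e+08

5.94e+08


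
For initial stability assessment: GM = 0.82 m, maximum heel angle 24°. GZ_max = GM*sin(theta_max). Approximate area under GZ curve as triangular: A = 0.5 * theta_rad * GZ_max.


Formula: GZ_max = GM * sin(theta); Area = 0.5 * theta_rad * GZ_max
Step 1 — GZ_max = 0.82 * sin(24°) = 0.82 * 0.406737 = 0.333524 m
Step 2 — theta_rad = 24 * pi/180 = 0.418879 rad
Step 3 — Area = 0.5 * 0.418879 * 0.333524 ≈ 0.069853 m·rad (5 s.f.)

0.069853 m·rad


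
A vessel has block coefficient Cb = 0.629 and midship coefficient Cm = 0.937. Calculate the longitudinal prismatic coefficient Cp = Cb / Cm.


Formula: Cp = Cb / Cm
Substituting: Cp = 0.629 / 0.937
Result: Cp ≈ 0.67129 (5 s.f.)

0.67129


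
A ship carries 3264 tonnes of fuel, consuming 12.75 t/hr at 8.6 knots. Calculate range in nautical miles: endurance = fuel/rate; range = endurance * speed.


Formula: endurance = fuel / rate; range = endurance * speed
Step 1 — endurance = 3264 / 12.75 = 256.0 hours
Step 2 — range = 256.0 * 8.6 ≈ 2201.6 nautical miles (5 s.f.)

2201.6 NM


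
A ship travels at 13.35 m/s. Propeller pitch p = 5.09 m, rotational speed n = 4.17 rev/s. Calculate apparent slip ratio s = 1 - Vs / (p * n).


Formula: s = 1 - Vs / (p * n)
Step 1 — p * n = 5.09 * 4.17 = 21.2253
Step 2 — Vs / (p*n) = 13.35 / 21.2253 = 0.628966 (6 d.p.)
Step 3 — s = 1 - 0.628966 = 0.371034

0.371034


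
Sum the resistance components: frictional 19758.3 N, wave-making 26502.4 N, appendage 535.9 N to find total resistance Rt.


Formula: Rt = Rf + Rw + Ra
Substituting: Rt = 19758.3 + 26502.4 + 535.9
Result: Rt = 46796.6 N

46796.6 N


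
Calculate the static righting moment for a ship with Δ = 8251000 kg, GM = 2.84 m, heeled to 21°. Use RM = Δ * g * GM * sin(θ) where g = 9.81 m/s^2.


Formula: GZ = GM * sin(theta); RM = disp * g * GZ
Step 1 — GZ = 2.84 * sin(21°) = 2.84 * 0.358368 = 1.017765 m
Step 2 — RM = 8251000 * 9.81 * 1.017765 ≈ 82380000 N·m (5 s.f.)

82380000 N·m


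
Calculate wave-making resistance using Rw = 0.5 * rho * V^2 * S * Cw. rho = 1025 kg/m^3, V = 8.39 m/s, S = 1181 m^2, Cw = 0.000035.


Formula: Rw = 0.5 * rho * V^2 * S * Cw
Step 1 — V^2 = 8.39^2 = 70.3921
Step 2 — 0.5 * rho * V^2 = 0.5 * 1025 * 70.3921 = 36075.95125
Step 3 — Rw = 36075.95125 * 1181 * 0.000035 ≈ 1491.2 N (5 s.f.)

1491.2 N


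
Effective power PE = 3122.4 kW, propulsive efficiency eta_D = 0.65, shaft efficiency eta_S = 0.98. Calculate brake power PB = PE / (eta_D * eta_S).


Formula: PB = PE / (eta_D * eta_S)
Step 1 — combined efficiency = eta_D * eta_S = 0.65 * 0.98 = 0.637
Step 2 — PB = 3122.4 / 0.637 ≈ 4901.7 kW (5 s.f.)

4901.7 kW


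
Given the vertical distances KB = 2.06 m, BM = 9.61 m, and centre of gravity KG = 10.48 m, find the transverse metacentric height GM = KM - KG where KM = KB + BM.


Formula: GM = KB + BM - KG
Step 1 — KM = KB + BM = 2.06 + 9.61 = 11.67 m
Step 2 — GM = KM - KG = 11.67 - 10.48 = 1.19 m

1.19 m


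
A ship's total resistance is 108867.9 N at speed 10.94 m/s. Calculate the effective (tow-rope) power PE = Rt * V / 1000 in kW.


Formula: PE = Rt * V / 1000 (kW)
Step 1 — PE (W) = 108867.9 * 10.94 = 1191014.826 W
Step 2 — PE (kW) = 1191014.826 / 1000 ≈ 1191.0 kW (5 s.f.)

1191.0 kW


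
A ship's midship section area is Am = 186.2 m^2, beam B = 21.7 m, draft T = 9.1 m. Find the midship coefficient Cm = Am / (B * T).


Formula: Cm = Am / (B * T)
Step 1 — B * T = 21.7 * 9.1 = 197.47 m^2
Step 2 — Cm = 186.2 / 197.47 ≈ 0.94293 (5 s.f.)

0.94293


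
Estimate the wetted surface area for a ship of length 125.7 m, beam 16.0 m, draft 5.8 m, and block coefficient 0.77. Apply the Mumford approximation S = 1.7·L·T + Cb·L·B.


Formula: S = 1.7*L*T + V/T with V = Cb*L*B*T, i.e. S = L * (1.7*T + Cb*B)
Step 1 — 1.7*T = 1.7 * 5.8 = 9.86 m
Step 2 — Cb*B = 0.77 * 16.0 = 12.32 m
Step 3 — 1.7*T + Cb*B = 9.86 + 12.32 = 22.18 m
Step 4 — S = 125.7 * 22.18 ≈ 2788.0 m^2 (5 s.f.)

2788.0 m^2


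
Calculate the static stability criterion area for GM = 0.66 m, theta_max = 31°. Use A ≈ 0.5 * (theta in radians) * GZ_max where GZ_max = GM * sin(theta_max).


Formula: GZ_max = GM * sin(theta); Area = 0.5 * theta_rad * GZ_max
Step 1 — GZ_max = 0.66 * sin(31°) = 0.66 * 0.515038 = 0.339925 m
Step 2 — theta_rad = 31 * pi/180 = 0.541052 rad
Step 3 — Area = 0.5 * 0.541052 * 0.339925 ≈ 0.091959 m·rad (5 s.f.)

0.091959 m·rad


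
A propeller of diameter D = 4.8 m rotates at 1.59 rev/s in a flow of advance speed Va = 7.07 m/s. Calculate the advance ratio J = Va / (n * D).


Formula: J = Va / (n * D)
Step 1 — n * D = 1.59 * 4.8 = 7.632
Step 2 — J = 7.07 / 7.632 ≈ 0.92636 (5 s.f.)

0.92636


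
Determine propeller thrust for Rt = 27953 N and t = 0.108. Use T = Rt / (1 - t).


Formula: T = Rt / (1 - t)
Step 1 — (1 - t) = 1 - 0.108 = 0.892
Step 2 — T = 27953 / 0.892 ≈ 31337 N (5 s.f.)

31337 N


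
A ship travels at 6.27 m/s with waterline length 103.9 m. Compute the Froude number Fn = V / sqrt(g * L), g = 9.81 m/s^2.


Formula: Fn = V / sqrt(g * L)
Step 1 — g * L = 9.81 * 103.9 = 1019.259
Step 2 — sqrt(g * L) = sqrt(1019.259) = 31.925836
Step 3 — Fn = 6.27 / 31.925836 ≈ 0.19639 (5 s.f.)

0.19639


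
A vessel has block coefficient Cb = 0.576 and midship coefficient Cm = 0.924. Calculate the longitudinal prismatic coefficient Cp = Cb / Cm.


Formula: Cp = Cb / Cm
Substituting: Cp = 0.576 / 0.924
Result: Cp ≈ 0.62338 (5 s.f.)

0.62338


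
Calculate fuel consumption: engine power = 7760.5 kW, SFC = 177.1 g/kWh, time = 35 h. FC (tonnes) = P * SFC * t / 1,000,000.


Formula: FC (tonnes) = P * SFC * t / 1,000,000
Step 1 — P * SFC * t = 7760.5 * 177.1 * 35 = 48103459.25 g
Step 2 — FC (tonnes) = 48103459.25 / 1,000,000 ≈ 48.103 tonnes (5 s.f.)

48.103 tonnes


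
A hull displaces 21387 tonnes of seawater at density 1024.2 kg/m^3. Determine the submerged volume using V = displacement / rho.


Formula: V = mass / rho
Step 1 — convert tonnes to kg: 21387 t * 1000 = 21387000 kg
Step 2 — V = 21387000 / 1024.2 ≈ 20882 m^3 (5 s.f.)

20882 m^3


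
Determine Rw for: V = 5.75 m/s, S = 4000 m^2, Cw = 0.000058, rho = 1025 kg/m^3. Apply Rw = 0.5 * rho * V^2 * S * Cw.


Formula: Rw = 0.5 * rho * V^2 * S * Cw
Step 1 — V^2 = 5.75^2 = 33.0625
Step 2 — 0.5 * rho * V^2 = 0.5 * 1025 * 33.0625 = 16944.53125
Step 3 — Rw = 16944.53125 * 4000 * 0.000058 ≈ 3931.1 N (5 s.f.)

3931.1 N


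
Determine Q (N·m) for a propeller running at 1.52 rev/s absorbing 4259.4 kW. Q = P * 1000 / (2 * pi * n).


Formula: Q = P_W / (2 * pi * n)
Step 1 — P_W = 4259.4 kW * 1000 = 4259400.0 W
Step 2 — 2 * pi * n = 2 * pi * 1.52 = 9.550442
Step 3 — Q = 4259400.0 / 9.550442 ≈ 445990 N·m (5 s.f.)

445990 N·m


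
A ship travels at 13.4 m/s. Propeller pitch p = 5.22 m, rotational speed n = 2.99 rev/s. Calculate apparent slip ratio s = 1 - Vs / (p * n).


Formula: s = 1 - Vs / (p * n)
Step 1 — p * n = 5.22 * 2.99 = 15.6078
Step 2 — Vs / (p*n) = 13.4 / 15.6078 = 0.858545 (6 d.p.)
Step 3 — s = 1 - 0.858545 = 0.141455

0.141455


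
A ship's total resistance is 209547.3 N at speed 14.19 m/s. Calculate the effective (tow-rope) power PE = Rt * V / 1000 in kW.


Formula: PE = Rt * V / 1000 (kW)
Step 1 — PE (W) = 209547.3 * 14.19 = 2973476.187 W
Step 2 — PE (kW) = 2973476.187 / 1000 ≈ 2973.5 kW (5 s.f.)

2973.5 kW


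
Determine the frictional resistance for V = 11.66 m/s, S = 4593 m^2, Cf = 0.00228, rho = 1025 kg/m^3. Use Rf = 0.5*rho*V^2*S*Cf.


Formula: Rf = 0.5 * rho * V^2 * S * Cf
Step 1 — V^2 = 11.66^2 = 135.9556
Step 2 — 0.5 * rho * V^2 = 0.5 * 1025 * 135.9556 = 69677.245
Step 3 — Rf = 69677.245 * 4593 * 0.00228 ≈ 729660 N (5 s.f.)

729660 N


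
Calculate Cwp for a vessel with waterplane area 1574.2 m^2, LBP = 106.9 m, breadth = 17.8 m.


Formula: Cwp = Aw / (L * B)
Step 1 — L * B = 106.9 * 17.8 = 1902.82 m^2
Step 2 — Cwp = 1574.2 / 1902.82 ≈ 0.82730 (5 s.f.)

0.82730


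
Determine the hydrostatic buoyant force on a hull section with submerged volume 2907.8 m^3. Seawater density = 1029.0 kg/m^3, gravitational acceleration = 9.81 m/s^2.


Formula: Fb = rho * g * V
Substituting: Fb = 1029.0 * 9.81 * 2907.8
Intermediate: 1029.0 * 9.81 = 10094.49
Result: Fb = 10094.49 * 2907.8 ≈ 29353000 N (5 s.f.)

29353000 N


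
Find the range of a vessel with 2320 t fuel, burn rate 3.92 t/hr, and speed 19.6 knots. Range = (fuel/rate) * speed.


Formula: endurance = fuel / rate; range = endurance * speed
Step 1 — endurance = 2320 / 3.92 = 591.8367 hours
Step 2 — range = 591.8367 * 19.6 ≈ 11600 nautical miles (5 s.f.)

11600 NM


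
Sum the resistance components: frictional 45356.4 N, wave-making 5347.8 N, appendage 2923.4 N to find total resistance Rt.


Formula: Rt = Rf + Rw + Ra
Substituting: Rt = 45356.4 + 5347.8 + 2923.4
Result: Rt = 53627.6 N

53627.6 N


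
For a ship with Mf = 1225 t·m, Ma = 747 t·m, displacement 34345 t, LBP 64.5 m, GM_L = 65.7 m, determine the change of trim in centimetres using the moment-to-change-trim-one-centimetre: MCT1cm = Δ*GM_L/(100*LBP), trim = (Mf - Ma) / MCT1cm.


Formula: net trimming moment = Mf - Ma; MCT1cm = Δ*GM_L/(100*LBP); trim = net moment / MCT1cm
Step 1 — net trimming moment = 1225 - 747 = 478 t·m
Step 2 — MCT1cm = 34345 * 65.7 / (100 * 64.5) = 349.8398 t·m/cm
Step 3 — trim = 478 / 349.8398 ≈ 1.3663 cm (5 s.f.)

1.3663 cm


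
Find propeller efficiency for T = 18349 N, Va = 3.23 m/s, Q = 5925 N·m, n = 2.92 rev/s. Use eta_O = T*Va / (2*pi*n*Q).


Formula: eta = T * Va / (2 * pi * n * Q)
Step 1 — numerator = T * Va = 18349 * 3.23 = 59267.27
Step 2 — 2 * pi * n = 2 * pi * 2.92 = 18.346901
Step 3 — denominator = 18.346901 * 5925 = 108705.39
Step 4 — eta = 59267.27 / 108705.39 ≈ 0.54521 (5 s.f.)

0.54521


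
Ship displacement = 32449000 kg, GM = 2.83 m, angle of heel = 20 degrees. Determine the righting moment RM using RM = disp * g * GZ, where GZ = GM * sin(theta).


Formula: GZ = GM * sin(theta); RM = disp * g * GZ
Step 1 — GZ = 2.83 * sin(20°) = 2.83 * 0.34202 = 0.967917 m
Step 2 — RM = 32449000 * 9.81 * 0.967917 ≈ 308110000 N·m (5 s.f.)

308110000 N·m


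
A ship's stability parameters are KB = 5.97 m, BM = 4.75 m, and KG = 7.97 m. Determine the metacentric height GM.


Formula: GM = KB + BM - KG
Step 1 — KM = KB + BM = 5.97 + 4.75 = 10.72 m
Step 2 — GM = KM - KG = 10.72 - 7.97 = 2.75 m

2.75 m


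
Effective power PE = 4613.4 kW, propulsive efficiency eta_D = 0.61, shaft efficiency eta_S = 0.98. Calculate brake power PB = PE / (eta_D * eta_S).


Formula: PB = PE / (eta_D * eta_S)
Step 1 — combined efficiency = eta_D * eta_S = 0.61 * 0.98 = 0.5978
Step 2 — PB = 4613.4 / 0.5978 ≈ 7717.3 kW (5 s.f.)

7717.3 kW


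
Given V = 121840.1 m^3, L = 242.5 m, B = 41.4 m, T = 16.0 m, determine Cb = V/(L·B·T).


Formula: Cb = V / (L * B * T)
Step 1 — L * B * T = 242.5 * 41.4 * 16.0 = 160632.0 m^3
Step 2 — Cb = 121840.1 / 160632.0 ≈ 0.75850 (5 s.f.)

0.75850


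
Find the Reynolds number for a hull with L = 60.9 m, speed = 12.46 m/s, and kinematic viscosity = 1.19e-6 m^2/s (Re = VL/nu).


Formula: Re = V * L / nu
Step 1 — V * L = 12.46 * 60.9 = 758.814 m^2/s
Step 2 — Re = 758.814 / 1.19e-6 = 6.38e+08

6.38e+08


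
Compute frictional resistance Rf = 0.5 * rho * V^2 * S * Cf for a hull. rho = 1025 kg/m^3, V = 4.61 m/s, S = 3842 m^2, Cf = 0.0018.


Formula: Rf = 0.5 * rho * V^2 * S * Cf
Step 1 — V^2 = 4.61^2 = 21.2521
Step 2 — 0.5 * rho * V^2 = 0.5 * 1025 * 21.2521 = 10891.70125
Step 3 — Rf = 10891.70125 * 3842 * 0.0018 ≈ 75323 N (5 s.f.)

75323 N


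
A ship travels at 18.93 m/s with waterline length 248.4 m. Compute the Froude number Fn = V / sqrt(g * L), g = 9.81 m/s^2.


Formula: Fn = V / sqrt(g * L)
Step 1 — g * L = 9.81 * 248.4 = 2436.804
Step 2 — sqrt(g * L) = sqrt(2436.804) = 49.363995
Step 3 — Fn = 18.93 / 49.363995 ≈ 0.38348 (5 s.f.)

0.38348


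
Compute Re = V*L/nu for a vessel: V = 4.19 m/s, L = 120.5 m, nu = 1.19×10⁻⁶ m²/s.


Formula: Re = V * L / nu
Step 1 — V * L = 4.19 * 120.5 = 504.895 m^2/s
Step 2 — Re = 504.895 / 1.19e-6 = 4.24e+08

4.24e+08


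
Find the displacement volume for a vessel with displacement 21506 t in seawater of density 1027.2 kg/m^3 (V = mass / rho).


Formula: V = mass / rho
Step 1 — convert tonnes to kg: 21506 t * 1000 = 21506000 kg
Step 2 — V = 21506000 / 1027.2 ≈ 20937 m^3 (5 s.f.)

20937 m^3


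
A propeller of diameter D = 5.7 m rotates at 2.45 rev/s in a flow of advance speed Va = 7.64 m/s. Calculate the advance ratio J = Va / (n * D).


Formula: J = Va / (n * D)
Step 1 — n * D = 2.45 * 5.7 = 13.965
Step 2 — J = 7.64 / 13.965 ≈ 0.54708 (5 s.f.)

0.54708


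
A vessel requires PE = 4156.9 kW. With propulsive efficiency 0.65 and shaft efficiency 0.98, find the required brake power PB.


Formula: PB = PE / (eta_D * eta_S)
Step 1 — combined efficiency = eta_D * eta_S = 0.65 * 0.98 = 0.637
Step 2 — PB = 4156.9 / 0.637 ≈ 6525.7 kW (5 s.f.)

6525.7 kW


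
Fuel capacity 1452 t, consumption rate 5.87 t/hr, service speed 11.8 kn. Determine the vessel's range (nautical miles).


Formula: endurance = fuel / rate; range = endurance * speed
Step 1 — endurance = 1452 / 5.87 = 247.3595 hours
Step 2 — range = 247.3595 * 11.8 ≈ 2918.8 nautical miles (5 s.f.)

2918.8 NM


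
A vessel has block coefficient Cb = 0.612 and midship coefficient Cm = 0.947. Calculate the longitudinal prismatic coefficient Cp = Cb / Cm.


Formula: Cp = Cb / Cm
Substituting: Cp = 0.612 / 0.947
Result: Cp ≈ 0.64625 (5 s.f.)

0.64625


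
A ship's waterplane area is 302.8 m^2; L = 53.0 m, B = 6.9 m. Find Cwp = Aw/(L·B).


Formula: Cwp = Aw / (L * B)
Step 1 — L * B = 53.0 * 6.9 = 365.7 m^2
Step 2 — Cwp = 302.8 / 365.7 ≈ 0.82800 (5 s.f.)

0.82800


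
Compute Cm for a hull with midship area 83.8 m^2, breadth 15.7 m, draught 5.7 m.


Formula: Cm = Am / (B * T)
Step 1 — B * T = 15.7 * 5.7 = 89.49 m^2
Step 2 — Cm = 83.8 / 89.49 ≈ 0.93642 (5 s.f.)

0.93642


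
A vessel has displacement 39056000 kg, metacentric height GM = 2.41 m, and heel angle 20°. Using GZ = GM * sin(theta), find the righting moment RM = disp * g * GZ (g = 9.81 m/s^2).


Formula: GZ = GM * sin(theta); RM = disp * g * GZ
Step 1 — GZ = 2.41 * sin(20°) = 2.41 * 0.34202 = 0.824268 m
Step 2 — RM = 39056000 * 9.81 * 0.824268 ≈ 315810000 N·m (5 s.f.)

315810000 N·m


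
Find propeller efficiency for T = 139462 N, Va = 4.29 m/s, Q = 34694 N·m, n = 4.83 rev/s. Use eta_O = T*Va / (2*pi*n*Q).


Formula: eta = T * Va / (2 * pi * n * Q)
Step 1 — numerator = T * Va = 139462 * 4.29 = 598291.98
Step 2 — 2 * pi * n = 2 * pi * 4.83 = 30.347785
Step 3 — denominator = 30.347785 * 34694 = 1052886.05
Step 4 — eta = 598291.98 / 1052886.05 ≈ 0.56824 (5 s.f.)

0.56824


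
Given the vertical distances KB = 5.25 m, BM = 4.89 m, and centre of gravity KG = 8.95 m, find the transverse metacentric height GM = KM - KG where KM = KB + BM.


Formula: GM = KB + BM - KG
Step 1 — KM = KB + BM = 5.25 + 4.89 = 10.14 m
Step 2 — GM = KM - KG = 10.14 - 8.95 = 1.19 m

1.19 m


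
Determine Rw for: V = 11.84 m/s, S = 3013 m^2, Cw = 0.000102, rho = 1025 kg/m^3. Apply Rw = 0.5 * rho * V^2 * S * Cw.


Formula: Rw = 0.5 * rho * V^2 * S * Cw
Step 1 — V^2 = 11.84^2 = 140.1856
Step 2 — 0.5 * rho * V^2 = 0.5 * 1025 * 140.1856 = 71845.12
Step 3 — Rw = 71845.12 * 3013 * 0.000102 ≈ 22080 N (5 s.f.)

22080 N


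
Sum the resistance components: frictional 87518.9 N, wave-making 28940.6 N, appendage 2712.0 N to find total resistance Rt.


Formula: Rt = Rf + Rw + Ra
Substituting: Rt = 87518.9 + 28940.6 + 2712.0
Result: Rt = 119171.5 N

119171.5 N


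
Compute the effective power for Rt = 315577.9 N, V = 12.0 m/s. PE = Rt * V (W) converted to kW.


Formula: PE = Rt * V / 1000 (kW)
Step 1 — PE (W) = 315577.9 * 12.0 = 3786934.8 W
Step 2 — PE (kW) = 3786934.8 / 1000 ≈ 3786.9 kW (5 s.f.)

3786.9 kW


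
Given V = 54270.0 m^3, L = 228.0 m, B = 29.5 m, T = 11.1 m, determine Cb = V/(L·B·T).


Formula: Cb = V / (L * B * T)
Step 1 — L * B * T = 228.0 * 29.5 * 11.1 = 74658.6 m^3
Step 2 — Cb = 54270.0 / 74658.6 ≈ 0.72691 (5 s.f.)

0.72691


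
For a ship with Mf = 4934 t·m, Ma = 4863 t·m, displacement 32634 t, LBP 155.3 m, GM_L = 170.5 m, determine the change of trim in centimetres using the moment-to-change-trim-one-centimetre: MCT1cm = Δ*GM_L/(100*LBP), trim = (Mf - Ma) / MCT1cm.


Formula: net trimming moment = Mf - Ma; MCT1cm = Δ*GM_L/(100*LBP); trim = net moment / MCT1cm
Step 1 — net trimming moment = 4934 - 4863 = 71 t·m
Step 2 — MCT1cm = 32634 * 170.5 / (100 * 155.3) = 358.2806 t·m/cm
Step 3 — trim = 71 / 358.2806 ≈ 0.19817 cm (5 s.f.)

0.19817 cm


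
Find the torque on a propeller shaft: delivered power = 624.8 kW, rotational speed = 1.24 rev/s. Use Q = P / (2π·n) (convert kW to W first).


Formula: Q = P_W / (2 * pi * n)
Step 1 — P_W = 624.8 kW * 1000 = 624800.0 W
Step 2 — 2 * pi * n = 2 * pi * 1.24 = 7.79115
Step 3 — Q = 624800.0 / 7.79115 ≈ 80194 N·m (5 s.f.)

80194 N·m


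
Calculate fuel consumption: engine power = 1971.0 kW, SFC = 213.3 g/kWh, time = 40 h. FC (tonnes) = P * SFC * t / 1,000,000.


Formula: FC (tonnes) = P * SFC * t / 1,000,000
Step 1 — P * SFC * t = 1971.0 * 213.3 * 40 = 16816572.0 g
Step 2 — FC (tonnes) = 16816572.0 / 1,000,000 ≈ 16.817 tonnes (5 s.f.)

16.817 tonnes


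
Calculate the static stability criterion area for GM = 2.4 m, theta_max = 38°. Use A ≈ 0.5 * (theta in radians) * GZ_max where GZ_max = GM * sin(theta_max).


Formula: GZ_max = GM * sin(theta); Area = 0.5 * theta_rad * GZ_max
Step 1 — GZ_max = 2.4 * sin(38°) = 2.4 * 0.615661 = 1.477586 m
Step 2 — theta_rad = 38 * pi/180 = 0.663225 rad
Step 3 — Area = 0.5 * 0.663225 * 1.477586 ≈ 0.48999 m·rad (5 s.f.)

0.48999 m·rad


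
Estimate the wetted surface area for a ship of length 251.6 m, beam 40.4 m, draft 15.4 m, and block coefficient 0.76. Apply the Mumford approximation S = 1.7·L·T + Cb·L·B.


Formula: S = 1.7*L*T + V/T with V = Cb*L*B*T, i.e. S = L * (1.7*T + Cb*B)
Step 1 — 1.7*T = 1.7 * 15.4 = 26.18 m
Step 2 — Cb*B = 0.76 * 40.4 = 30.704 m
Step 3 — 1.7*T + Cb*B = 26.18 + 30.704 = 56.884 m
Step 4 — S = 251.6 * 56.884 ≈ 14312 m^2 (5 s.f.)

14312 m^2


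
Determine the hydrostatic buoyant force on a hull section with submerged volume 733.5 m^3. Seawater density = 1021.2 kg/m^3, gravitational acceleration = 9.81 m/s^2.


Formula: Fb = rho * g * V
Substituting: Fb = 1021.2 * 9.81 * 733.5
Intermediate: 1021.2 * 9.81 = 10017.972
Result: Fb = 10017.972 * 733.5 ≈ 7348200 N (5 s.f.)

7348200 N


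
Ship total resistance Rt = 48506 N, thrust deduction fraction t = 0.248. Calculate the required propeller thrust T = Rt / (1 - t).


Formula: T = Rt / (1 - t)
Step 1 — (1 - t) = 1 - 0.248 = 0.752
Step 2 — T = 48506 / 0.752 ≈ 64503 N (5 s.f.)

64503 N


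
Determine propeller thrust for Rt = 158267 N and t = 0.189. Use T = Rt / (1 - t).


Formula: T = Rt / (1 - t)
Step 1 — (1 - t) = 1 - 0.189 = 0.811
Step 2 — T = 158267 / 0.811 ≈ 195150 N (5 s.f.)

195150 N


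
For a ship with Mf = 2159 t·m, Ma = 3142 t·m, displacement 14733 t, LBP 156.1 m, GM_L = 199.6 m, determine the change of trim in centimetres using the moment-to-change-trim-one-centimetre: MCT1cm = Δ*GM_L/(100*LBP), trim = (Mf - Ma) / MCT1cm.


Formula: net trimming moment = Mf - Ma; MCT1cm = Δ*GM_L/(100*LBP); trim = net moment / MCT1cm
Step 1 — net trimming moment = 2159 - 3142 = -983 t·m
Step 2 — MCT1cm = 14733 * 199.6 / (100 * 156.1) = 188.3861 t·m/cm
Step 3 — trim = -983 / 188.3861 ≈ -5.2180 cm (5 s.f.)

-5.2180 cm


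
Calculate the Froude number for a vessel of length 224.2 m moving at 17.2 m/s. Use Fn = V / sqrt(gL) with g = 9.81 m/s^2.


Formula: Fn = V / sqrt(g * L)
Step 1 — g * L = 9.81 * 224.2 = 2199.402
Step 2 — sqrt(g * L) = sqrt(2199.402) = 46.897782
Step 3 — Fn = 17.2 / 46.897782 ≈ 0.36676 (5 s.f.)

0.36676


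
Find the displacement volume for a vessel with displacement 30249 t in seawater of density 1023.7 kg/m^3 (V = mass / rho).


Formula: V = mass / rho
Step 1 — convert tonnes to kg: 30249 t * 1000 = 30249000 kg
Step 2 — V = 30249000 / 1023.7 ≈ 29549 m^3 (5 s.f.)

29549 m^3


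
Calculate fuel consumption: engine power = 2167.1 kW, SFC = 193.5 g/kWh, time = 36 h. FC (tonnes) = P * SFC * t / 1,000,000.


Formula: FC (tonnes) = P * SFC * t / 1,000,000
Step 1 — P * SFC * t = 2167.1 * 193.5 * 36 = 15096018.6 g
Step 2 — FC (tonnes) = 15096018.6 / 1,000,000 ≈ 15.096 tonnes (5 s.f.)

15.096 tonnes


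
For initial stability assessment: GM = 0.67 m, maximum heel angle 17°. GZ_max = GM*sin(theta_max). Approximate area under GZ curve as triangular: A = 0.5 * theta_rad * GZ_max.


Formula: GZ_max = GM * sin(theta); Area = 0.5 * theta_rad * GZ_max
Step 1 — GZ_max = 0.67 * sin(17°) = 0.67 * 0.292372 = 0.195889 m
Step 2 — theta_rad = 17 * pi/180 = 0.296706 rad
Step 3 — Area = 0.5 * 0.296706 * 0.195889 ≈ 0.029061 m·rad (5 s.f.)

0.029061 m·rad


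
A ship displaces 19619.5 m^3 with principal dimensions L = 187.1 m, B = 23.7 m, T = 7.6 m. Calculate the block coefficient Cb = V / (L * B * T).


Formula: Cb = V / (L * B * T)
Step 1 — L * B * T = 187.1 * 23.7 * 7.6 = 33700.452 m^3
Step 2 — Cb = 19619.5 / 33700.452 ≈ 0.58217 (5 s.f.)

0.58217


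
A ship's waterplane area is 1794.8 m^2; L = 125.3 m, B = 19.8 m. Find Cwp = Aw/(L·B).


Formula: Cwp = Aw / (L * B)
Step 1 — L * B = 125.3 * 19.8 = 2480.94 m^2
Step 2 — Cwp = 1794.8 / 2480.94 ≈ 0.72344 (5 s.f.)

0.72344


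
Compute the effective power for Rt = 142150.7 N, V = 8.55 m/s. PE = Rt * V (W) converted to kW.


Formula: PE = Rt * V / 1000 (kW)
Step 1 — PE (W) = 142150.7 * 8.55 = 1215388.485 W
Step 2 — PE (kW) = 1215388.485 / 1000 ≈ 1215.4 kW (5 s.f.)

1215.4 kW


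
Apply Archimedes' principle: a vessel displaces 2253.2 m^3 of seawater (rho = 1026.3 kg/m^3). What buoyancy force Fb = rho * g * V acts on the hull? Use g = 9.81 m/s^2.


Formula: Fb = rho * g * V
Substituting: Fb = 1026.3 * 9.81 * 2253.2
Intermediate: 1026.3 * 9.81 = 10068.003
Result: Fb = 10068.003 * 2253.2 ≈ 22685000 N (5 s.f.)

22685000 N


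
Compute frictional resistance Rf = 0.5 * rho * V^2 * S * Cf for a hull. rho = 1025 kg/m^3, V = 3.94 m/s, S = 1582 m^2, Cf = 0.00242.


Formula: Rf = 0.5 * rho * V^2 * S * Cf
Step 1 — V^2 = 3.94^2 = 15.5236
Step 2 — 0.5 * rho * V^2 = 0.5 * 1025 * 15.5236 = 7955.845
Step 3 — Rf = 7955.845 * 1582 * 0.00242 ≈ 30458 N (5 s.f.)

30458 N


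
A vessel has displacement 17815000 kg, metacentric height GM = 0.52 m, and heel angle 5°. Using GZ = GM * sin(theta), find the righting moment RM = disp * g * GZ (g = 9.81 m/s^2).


Formula: GZ = GM * sin(theta); RM = disp * g * GZ
Step 1 — GZ = 0.52 * sin(5°) = 0.52 * 0.087156 = 0.045321 m
Step 2 — RM = 17815000 * 9.81 * 0.045321 ≈ 7920500 N·m (5 s.f.)

7920500 N·m


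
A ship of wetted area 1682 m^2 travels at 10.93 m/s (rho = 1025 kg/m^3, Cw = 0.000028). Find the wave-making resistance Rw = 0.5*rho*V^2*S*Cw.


Formula: Rw = 0.5 * rho * V^2 * S * Cw
Step 1 — V^2 = 10.93^2 = 119.4649
Step 2 — 0.5 * rho * V^2 = 0.5 * 1025 * 119.4649 = 61225.76125
Step 3 — Rw = 61225.76125 * 1682 * 0.000028 ≈ 2883.5 N (5 s.f.)

2883.5 N


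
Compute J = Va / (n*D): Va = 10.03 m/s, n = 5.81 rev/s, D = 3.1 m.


Formula: J = Va / (n * D)
Step 1 — n * D = 5.81 * 3.1 = 18.011
Step 2 — J = 10.03 / 18.011 ≈ 0.55688 (5 s.f.)

0.55688


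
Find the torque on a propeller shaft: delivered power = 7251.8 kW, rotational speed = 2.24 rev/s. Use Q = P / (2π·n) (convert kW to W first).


Formula: Q = P_W / (2 * pi * n)
Step 1 — P_W = 7251.8 kW * 1000 = 7251800.0 W
Step 2 — 2 * pi * n = 2 * pi * 2.24 = 14.074335
Step 3 — Q = 7251800.0 / 14.074335 ≈ 515250 N·m (5 s.f.)

515250 N·m


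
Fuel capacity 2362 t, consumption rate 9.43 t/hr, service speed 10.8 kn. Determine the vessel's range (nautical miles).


Formula: endurance = fuel / rate; range = endurance * speed
Step 1 — endurance = 2362 / 9.43 = 250.4772 hours
Step 2 — range = 250.4772 * 10.8 ≈ 2705.2 nautical miles (5 s.f.)

2705.2 NM


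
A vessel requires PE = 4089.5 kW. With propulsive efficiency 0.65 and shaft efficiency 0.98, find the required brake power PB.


Formula: PB = PE / (eta_D * eta_S)
Step 1 — combined efficiency = eta_D * eta_S = 0.65 * 0.98 = 0.637
Step 2 — PB = 4089.5 / 0.637 ≈ 6419.9 kW (5 s.f.)

6419.9 kW


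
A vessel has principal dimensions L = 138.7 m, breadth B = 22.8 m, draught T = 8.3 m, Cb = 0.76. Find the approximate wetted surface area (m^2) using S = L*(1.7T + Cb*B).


Formula: S = 1.7*L*T + V/T with V = Cb*L*B*T, i.e. S = L * (1.7*T + Cb*B)
Step 1 — 1.7*T = 1.7 * 8.3 = 14.11 m
Step 2 — Cb*B = 0.76 * 22.8 = 17.328 m
Step 3 — 1.7*T + Cb*B = 14.11 + 17.328 = 31.438 m
Step 4 — S = 138.7 * 31.438 ≈ 4360.5 m^2 (5 s.f.)

4360.5 m^2


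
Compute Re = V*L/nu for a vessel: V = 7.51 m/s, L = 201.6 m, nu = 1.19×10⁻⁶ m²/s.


Formula: Re = V * L / nu
Step 1 — V * L = 7.51 * 201.6 = 1514.016 m^2/s
Step 2 — Re = 1514.016 / 1.19e-6 = 1.27e+09

1.27e+09


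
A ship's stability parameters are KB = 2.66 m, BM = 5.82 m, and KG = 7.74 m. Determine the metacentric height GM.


Formula: GM = KB + BM - KG
Step 1 — KM = KB + BM = 2.66 + 5.82 = 8.48 m
Step 2 — GM = KM - KG = 8.48 - 7.74 = 0.74 m

0.74 m


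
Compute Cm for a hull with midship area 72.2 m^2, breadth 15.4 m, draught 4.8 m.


Formula: Cm = Am / (B * T)
Step 1 — B * T = 15.4 * 4.8 = 73.92 m^2
Step 2 — Cm = 72.2 / 73.92 ≈ 0.97673 (5 s.f.)

0.97673


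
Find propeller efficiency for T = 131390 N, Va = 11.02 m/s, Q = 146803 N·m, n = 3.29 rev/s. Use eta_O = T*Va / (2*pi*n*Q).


Formula: eta = T * Va / (2 * pi * n * Q)
Step 1 — numerator = T * Va = 131390 * 11.02 = 1447917.8
Step 2 — 2 * pi * n = 2 * pi * 3.29 = 20.67168
Step 3 — denominator = 20.67168 * 146803 = 3034664.64
Step 4 — eta = 1447917.8 / 3034664.64 ≈ 0.47713 (5 s.f.)

0.47713


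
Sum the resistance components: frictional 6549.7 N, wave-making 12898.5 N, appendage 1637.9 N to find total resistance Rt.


Formula: Rt = Rf + Rw + Ra
Substituting: Rt = 6549.7 + 12898.5 + 1637.9
Result: Rt = 21086.1 N

21086.1 N


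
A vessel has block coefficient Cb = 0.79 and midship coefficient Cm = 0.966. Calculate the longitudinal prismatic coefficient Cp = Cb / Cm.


Formula: Cp = Cb / Cm
Substituting: Cp = 0.79 / 0.966
Result: Cp ≈ 0.81781 (5 s.f.)

0.81781


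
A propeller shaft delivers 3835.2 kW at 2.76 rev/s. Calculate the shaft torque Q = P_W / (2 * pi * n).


Formula: Q = P_W / (2 * pi * n)
Step 1 — P_W = 3835.2 kW * 1000 = 3835200.0 W
Step 2 — 2 * pi * n = 2 * pi * 2.76 = 17.341591
Step 3 — Q = 3835200.0 / 17.341591 ≈ 221160 N·m (5 s.f.)

221160 N·m


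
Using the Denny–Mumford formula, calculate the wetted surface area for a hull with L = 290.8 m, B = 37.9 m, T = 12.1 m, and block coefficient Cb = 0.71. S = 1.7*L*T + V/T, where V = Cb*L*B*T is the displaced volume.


Formula: S = 1.7*L*T + V/T with V = Cb*L*B*T, i.e. S = L * (1.7*T + Cb*B)
Step 1 — 1.7*T = 1.7 * 12.1 = 20.57 m
Step 2 — Cb*B = 0.71 * 37.9 = 26.909 m
Step 3 — 1.7*T + Cb*B = 20.57 + 26.909 = 47.479 m
Step 4 — S = 290.8 * 47.479 ≈ 13807 m^2 (5 s.f.)

13807 m^2


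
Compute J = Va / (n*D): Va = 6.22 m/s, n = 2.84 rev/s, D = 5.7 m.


Formula: J = Va / (n * D)
Step 1 — n * D = 2.84 * 5.7 = 16.188
Step 2 — J = 6.22 / 16.188 ≈ 0.38424 (5 s.f.)

0.38424


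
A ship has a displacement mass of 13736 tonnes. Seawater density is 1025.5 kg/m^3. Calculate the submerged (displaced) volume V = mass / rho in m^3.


Formula: V = mass / rho
Step 1 — convert tonnes to kg: 13736 t * 1000 = 13736000 kg
Step 2 — V = 13736000 / 1025.5 ≈ 13394 m^3 (5 s.f.)

13394 m^3


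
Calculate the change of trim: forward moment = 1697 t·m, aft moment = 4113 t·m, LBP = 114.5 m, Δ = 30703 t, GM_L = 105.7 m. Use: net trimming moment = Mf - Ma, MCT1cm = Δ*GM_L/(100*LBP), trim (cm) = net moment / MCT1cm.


Formula: net trimming moment = Mf - Ma; MCT1cm = Δ*GM_L/(100*LBP); trim = net moment / MCT1cm
Step 1 — net trimming moment = 1697 - 4113 = -2416 t·m
Step 2 — MCT1cm = 30703 * 105.7 / (100 * 114.5) = 283.4329 t·m/cm
Step 3 — trim = -2416 / 283.4329 ≈ -8.5241 cm (5 s.f.)

-8.5241 cm


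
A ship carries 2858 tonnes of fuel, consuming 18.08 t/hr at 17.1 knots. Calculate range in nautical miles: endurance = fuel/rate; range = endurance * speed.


Formula: endurance = fuel / rate; range = endurance * speed
Step 1 — endurance = 2858 / 18.08 = 158.0752 hours
Step 2 — range = 158.0752 * 17.1 ≈ 2703.1 nautical miles (5 s.f.)

2703.1 NM


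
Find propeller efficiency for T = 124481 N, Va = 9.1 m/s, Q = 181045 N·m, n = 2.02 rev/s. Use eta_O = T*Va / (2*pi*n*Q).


Formula: eta = T * Va / (2 * pi * n * Q)
Step 1 — numerator = T * Va = 124481 * 9.1 = 1132777.1
Step 2 — 2 * pi * n = 2 * pi * 2.02 = 12.692034
Step 3 — denominator = 12.692034 * 181045 = 2297829.3
Step 4 — eta = 1132777.1 / 2297829.3 ≈ 0.49298 (5 s.f.)

0.49298


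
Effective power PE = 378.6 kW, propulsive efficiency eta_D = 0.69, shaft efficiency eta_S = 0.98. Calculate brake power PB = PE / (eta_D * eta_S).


Formula: PB = PE / (eta_D * eta_S)
Step 1 — combined efficiency = eta_D * eta_S = 0.69 * 0.98 = 0.6762
Step 2 — PB = 378.6 / 0.6762 ≈ 559.89 kW (5 s.f.)

559.89 kW


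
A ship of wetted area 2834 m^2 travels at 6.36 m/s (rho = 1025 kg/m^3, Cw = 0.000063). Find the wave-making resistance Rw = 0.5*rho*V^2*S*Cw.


Formula: Rw = 0.5 * rho * V^2 * S * Cw
Step 1 — V^2 = 6.36^2 = 40.4496
Step 2 — 0.5 * rho * V^2 = 0.5 * 1025 * 40.4496 = 20730.42
Step 3 — Rw = 20730.42 * 2834 * 0.000063 ≈ 3701.3 N (5 s.f.)

3701.3 N


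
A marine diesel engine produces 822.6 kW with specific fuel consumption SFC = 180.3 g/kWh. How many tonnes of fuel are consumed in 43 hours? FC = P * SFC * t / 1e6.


Formula: FC (tonnes) = P * SFC * t / 1,000,000
Step 1 — P * SFC * t = 822.6 * 180.3 * 43 = 6377535.54 g
Step 2 — FC (tonnes) = 6377535.54 / 1,000,000 ≈ 6.3775 tonnes (5 s.f.)

6.3775 tonnes


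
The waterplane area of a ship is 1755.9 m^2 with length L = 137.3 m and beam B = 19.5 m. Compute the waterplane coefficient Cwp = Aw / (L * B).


Formula: Cwp = Aw / (L * B)
Step 1 — L * B = 137.3 * 19.5 = 2677.35 m^2
Step 2 — Cwp = 1755.9 / 2677.35 ≈ 0.65584 (5 s.f.)

0.65584


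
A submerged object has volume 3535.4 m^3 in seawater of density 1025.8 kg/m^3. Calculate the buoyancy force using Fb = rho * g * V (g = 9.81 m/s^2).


Formula: Fb = rho * g * V
Substituting: Fb = 1025.8 * 9.81 * 3535.4
Intermediate: 1025.8 * 9.81 = 10063.098
Result: Fb = 10063.098 * 3535.4 ≈ 35577000 N (5 s.f.)

35577000 N


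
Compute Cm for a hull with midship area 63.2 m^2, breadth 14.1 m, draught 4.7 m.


Formula: Cm = Am / (B * T)
Step 1 — B * T = 14.1 * 4.7 = 66.27 m^2
Step 2 — Cm = 63.2 / 66.27 ≈ 0.95367 (5 s.f.)

0.95367


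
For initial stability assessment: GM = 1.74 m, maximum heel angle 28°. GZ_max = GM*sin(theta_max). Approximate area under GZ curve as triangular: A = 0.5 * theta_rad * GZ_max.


Formula: GZ_max = GM * sin(theta); Area = 0.5 * theta_rad * GZ_max
Step 1 — GZ_max = 1.74 * sin(28°) = 1.74 * 0.469472 = 0.816881 m
Step 2 — theta_rad = 28 * pi/180 = 0.488692 rad
Step 3 — Area = 0.5 * 0.488692 * 0.816881 ≈ 0.19960 m·rad (5 s.f.)

0.19960 m·rad


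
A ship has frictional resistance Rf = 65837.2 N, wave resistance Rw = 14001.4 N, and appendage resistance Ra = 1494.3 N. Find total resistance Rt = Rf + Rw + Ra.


Formula: Rt = Rf + Rw + Ra
Substituting: Rt = 65837.2 + 14001.4 + 1494.3
Result: Rt = 81332.9 N

81332.9 N


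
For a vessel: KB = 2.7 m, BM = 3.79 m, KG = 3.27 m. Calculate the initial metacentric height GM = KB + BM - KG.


Formula: GM = KB + BM - KG
Step 1 — KM = KB + BM = 2.7 + 3.79 = 6.49 m
Step 2 — GM = KM - KG = 6.49 - 3.27 = 3.22 m

3.22 m


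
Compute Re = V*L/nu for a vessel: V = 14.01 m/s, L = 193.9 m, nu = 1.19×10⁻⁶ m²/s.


Formula: Re = V * L / nu
Step 1 — V * L = 14.01 * 193.9 = 2716.539 m^2/s
Step 2 — Re = 2716.539 / 1.19e-6 = 2.28e+09

2.28e+09


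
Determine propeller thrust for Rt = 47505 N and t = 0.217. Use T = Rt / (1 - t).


Formula: T = Rt / (1 - t)
Step 1 — (1 - t) = 1 - 0.217 = 0.783
Step 2 — T = 47505 / 0.783 ≈ 60670 N (5 s.f.)

60670 N


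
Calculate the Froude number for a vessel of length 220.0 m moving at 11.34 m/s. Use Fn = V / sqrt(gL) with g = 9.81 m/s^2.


Formula: Fn = V / sqrt(g * L)
Step 1 — g * L = 9.81 * 220.0 = 2158.2
Step 2 — sqrt(g * L) = sqrt(2158.2) = 46.456431
Step 3 — Fn = 11.34 / 46.456431 ≈ 0.24410 (5 s.f.)

0.24410


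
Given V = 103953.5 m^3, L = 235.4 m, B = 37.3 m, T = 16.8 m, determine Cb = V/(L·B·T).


Formula: Cb = V / (L * B * T)
Step 1 — L * B * T = 235.4 * 37.3 * 16.8 = 147511.056 m^3
Step 2 — Cb = 103953.5 / 147511.056 ≈ 0.70472 (5 s.f.)

0.70472


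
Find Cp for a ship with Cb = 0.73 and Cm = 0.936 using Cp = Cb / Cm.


Formula: Cp = Cb / Cm
Substituting: Cp = 0.73 / 0.936
Result: Cp ≈ 0.77991 (5 s.f.)

0.77991


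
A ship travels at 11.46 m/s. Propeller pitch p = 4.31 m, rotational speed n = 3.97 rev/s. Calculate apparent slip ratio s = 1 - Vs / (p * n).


Formula: s = 1 - Vs / (p * n)
Step 1 — p * n = 4.31 * 3.97 = 17.1107
Step 2 — Vs / (p*n) = 11.46 / 17.1107 = 0.669756 (6 d.p.)
Step 3 — s = 1 - 0.669756 = 0.330244

0.330244


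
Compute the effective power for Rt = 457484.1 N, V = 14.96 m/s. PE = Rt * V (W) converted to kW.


Formula: PE = Rt * V / 1000 (kW)
Step 1 — PE (W) = 457484.1 * 14.96 = 6843962.136 W
Step 2 — PE (kW) = 6843962.136 / 1000 ≈ 6844.0 kW (5 s.f.)

6844.0 kW


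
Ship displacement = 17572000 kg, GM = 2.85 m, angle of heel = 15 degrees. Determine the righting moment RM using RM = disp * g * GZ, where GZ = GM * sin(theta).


Formula: GZ = GM * sin(theta); RM = disp * g * GZ
Step 1 — GZ = 2.85 * sin(15°) = 2.85 * 0.258819 = 0.737634 m
Step 2 — RM = 17572000 * 9.81 * 0.737634 ≈ 127150000 N·m (5 s.f.)

127150000 N·m


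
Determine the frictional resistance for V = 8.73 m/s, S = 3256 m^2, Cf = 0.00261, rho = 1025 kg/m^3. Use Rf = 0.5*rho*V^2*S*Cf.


Formula: Rf = 0.5 * rho * V^2 * S * Cf
Step 1 — V^2 = 8.73^2 = 76.2129
Step 2 — 0.5 * rho * V^2 = 0.5 * 1025 * 76.2129 = 39059.11125
Step 3 — Rf = 39059.11125 * 3256 * 0.00261 ≈ 331930 N (5 s.f.)

331930 N


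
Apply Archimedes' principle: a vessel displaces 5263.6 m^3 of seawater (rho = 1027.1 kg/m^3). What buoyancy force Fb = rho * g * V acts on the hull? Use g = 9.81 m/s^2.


Formula: Fb = rho * g * V
Substituting: Fb = 1027.1 * 9.81 * 5263.6
Intermediate: 1027.1 * 9.81 = 10075.851
Result: Fb = 10075.851 * 5263.6 ≈ 53035000 N (5 s.f.)

53035000 N


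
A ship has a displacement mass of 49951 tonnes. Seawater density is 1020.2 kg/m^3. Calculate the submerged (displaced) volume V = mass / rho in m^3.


Formula: V = mass / rho
Step 1 — convert tonnes to kg: 49951 t * 1000 = 49951000 kg
Step 2 — V = 49951000 / 1020.2 ≈ 48962 m^3 (5 s.f.)

48962 m^3


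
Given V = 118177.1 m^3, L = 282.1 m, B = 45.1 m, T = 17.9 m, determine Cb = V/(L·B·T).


Formula: Cb = V / (L * B * T)
Step 1 — L * B * T = 282.1 * 45.1 * 17.9 = 227736.509 m^3
Step 2 — Cb = 118177.1 / 227736.509 ≈ 0.51892 (5 s.f.)

0.51892


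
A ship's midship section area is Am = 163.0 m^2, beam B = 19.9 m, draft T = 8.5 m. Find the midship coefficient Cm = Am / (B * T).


Formula: Cm = Am / (B * T)
Step 1 — B * T = 19.9 * 8.5 = 169.15 m^2
Step 2 — Cm = 163.0 / 169.15 ≈ 0.96364 (5 s.f.)

0.96364


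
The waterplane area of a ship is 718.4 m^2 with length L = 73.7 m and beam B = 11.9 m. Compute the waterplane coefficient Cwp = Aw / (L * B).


Formula: Cwp = Aw / (L * B)
Step 1 — L * B = 73.7 * 11.9 = 877.03 m^2
Step 2 — Cwp = 718.4 / 877.03 ≈ 0.81913 (5 s.f.)

0.81913


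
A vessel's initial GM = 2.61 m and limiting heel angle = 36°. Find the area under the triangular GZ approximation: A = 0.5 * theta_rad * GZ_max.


Formula: GZ_max = GM * sin(theta); Area = 0.5 * theta_rad * GZ_max
Step 1 — GZ_max = 2.61 * sin(36°) = 2.61 * 0.587785 = 1.534119 m
Step 2 — theta_rad = 36 * pi/180 = 0.628319 rad
Step 3 — Area = 0.5 * 0.628319 * 1.534119 ≈ 0.48196 m·rad (5 s.f.)

0.48196 m·rad
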